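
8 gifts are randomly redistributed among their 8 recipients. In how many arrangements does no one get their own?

Use the recurrence D(n) = (n-1)(D(n-1) + D(n-2)) with D(0)=1, D(1)=0.
D(2) = 1 x (0 + 1) = 1
D(3) = 2 x (1 + 0) = 2
D(4) = 3 x (2 + 1) = 9
D(5) = 4 x (9 + 2) = 44
D(6) = 5 x (44 + 9) = 265
D(7) = 6 x (265 + 44) = 1854
D(8) = 7 x (D(7) + D(6)) = 7 x (1854 + 265)

Final answer: D(8) = 14833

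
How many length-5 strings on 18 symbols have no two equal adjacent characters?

Let g(n) count such strings. g(1) = 18, and each valid string of length n-1 extends in 17 ways (any symbol but the last), so g(n) = 17 g(n-1).
Total: g(5) = 18 x 17^4.

Final answer: 18 x 17^{4} = 1503378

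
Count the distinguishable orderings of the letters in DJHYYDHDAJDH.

Letters (A:1, D:4, H:3, J:2, Y:2). Total letters: 12.
Permutations = 12!/(4! x 3! x 2! x 2!).

Final answer: 831600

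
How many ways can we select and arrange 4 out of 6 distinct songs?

P(6,4) = 6!/(6-4)! = 6!/2!.

Final answer: P(6,4) = 360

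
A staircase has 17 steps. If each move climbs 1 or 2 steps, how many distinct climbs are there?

Let f(n) be the number of climbs. Removing the last move (1 or 2 steps) gives f(n) = f(n-1) + f(n-2); base cases f(1)=1, f(2)=2.
Computing successive values: f(1)=1, f(2)=2, f(3)=3, f(4)=5, f(5)=8, f(6)=13, f(7)=21, f(8)=34, f(9)=55, f(10)=89, f(11)=144, f(12)=233, f(13)=377, f(14)=610, f(15)=987, f(16)=1597, f(17)=2584.

Final answer: 2584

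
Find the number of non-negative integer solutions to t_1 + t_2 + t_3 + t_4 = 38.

Stars and bars with 38 stars and 3 bars:
C(38+4-1, 4-1) = C(41,3).

Final answer: C(41,3) = 10660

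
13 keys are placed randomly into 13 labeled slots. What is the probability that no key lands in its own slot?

Derangements satisfy D(n) = (n-1)(D(n-1) + D(n-2)), starting from D(0)=1, D(1)=0.
Building up: D(2)=1, D(3)=2, D(4)=9, D(5)=44, D(6)=265, D(7)=1854, D(8)=14833, D(9)=133496, D(10)=1334961, D(11)=14684570, D(12)=176214841, D(13)=2290792932.
Total arrangements: 13! = 6227020800.
Probability = D(13)/13! = 63633137/172972800.

Final answer: D(13)/13! = 2290792932/6227020800 = 0.367879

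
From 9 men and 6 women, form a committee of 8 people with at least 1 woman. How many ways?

Sum over valid woman counts:
C(6,1)C(9,7) = 216
C(6,2)C(9,6) = 1260
C(6,3)C(9,5) = 2520
C(6,4)C(9,4) = 1890
C(6,5)C(9,3) = 504
C(6,6)C(9,2) = 36
Total: 216 + 1260 + 2520 + 1890 + 504 + 36.

Final answer: 6426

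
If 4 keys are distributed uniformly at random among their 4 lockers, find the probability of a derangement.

D(n) = (n-1)(D(n-1) + D(n-2)), D(0)=1, D(1)=0.
Building up: D(2)=1, D(3)=2, D(4)=9.
Total arrangements: 4! = 24.
Probability = D(4)/4! = 3/8.

Final answer: D(4)/4! = 9/24 = 0.375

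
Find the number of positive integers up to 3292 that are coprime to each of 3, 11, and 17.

|div by 3|=1097, |div by 11|=299, |div by 17|=193.
|div by 3&11|=99, |div by 3&17|=64, |div by 11&17|=17, |div by all|=5.
By inclusion-exclusion, divisible by at least one: 1097+299+193-99-64-17+5 = 1414.
Not divisible by any: 3292 - 1414.

Final answer: 1878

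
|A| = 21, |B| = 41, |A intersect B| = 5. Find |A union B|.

|A union B| = |A| + |B| - |A intersect B| = 21 + 41 - 5.

Final answer: 57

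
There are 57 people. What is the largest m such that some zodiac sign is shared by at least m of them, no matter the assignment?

There are 12 possible values for zodiac sign. With 57 people and 12 categories, by pigeonhole: ceiling(57/12).

Final answer: 5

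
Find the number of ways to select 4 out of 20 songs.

C(20,4) = 20!/(4! x 16!).

Final answer: \binom{20}{4} = 4845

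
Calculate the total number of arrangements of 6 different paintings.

The number of ways to arrange 6 distinct objects is 6!.

Final answer: 6! = 720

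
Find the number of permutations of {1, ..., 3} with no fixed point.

Derangements satisfy D(n) = (n-1)(D(n-1) + D(n-2)), starting from D(0)=1, D(1)=0.
D(2) = 1 x (0 + 1) = 1
D(3) = 2 x (D(2) + D(1)) = 2 x (1 + 0)

Final answer: D(3) = 2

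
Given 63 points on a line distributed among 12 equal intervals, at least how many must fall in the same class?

By pigeonhole with 63 objects and 12 categories: ceiling(63/12).

Final answer: 6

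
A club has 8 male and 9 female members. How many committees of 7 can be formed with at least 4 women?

Sum over valid woman counts:
C(9,4)C(8,3) = 7056
C(9,5)C(8,2) = 3528
C(9,6)C(8,1) = 672
C(9,7)C(8,0) = 36
Total: 7056 + 3528 + 672 + 36.

Final answer: 11292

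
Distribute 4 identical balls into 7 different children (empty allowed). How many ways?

Stars and bars: C(n+k-1, k-1) = C(10,6).

Final answer: C(10,6) = 210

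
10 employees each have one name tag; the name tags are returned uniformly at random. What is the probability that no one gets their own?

Use the recurrence D(n) = (n-1)(D(n-1) + D(n-2)) with D(0)=1, D(1)=0.
Building up: D(2)=1, D(3)=2, D(4)=9, D(5)=44, D(6)=265, D(7)=1854, D(8)=14833, D(9)=133496, D(10)=1334961.
Total arrangements: 10! = 3628800.
Probability = D(10)/10! = 16481/44800.

Final answer: D(10)/10! = 1334961/3628800 = 0.367879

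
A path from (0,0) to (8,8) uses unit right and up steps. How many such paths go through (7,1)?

Paths (0,0)->(7,1): C(8,1) = 8.
Paths (7,1)->(8,8): C(8,7) = 8.
By multiplication principle: 8 x 8.

Final answer: 64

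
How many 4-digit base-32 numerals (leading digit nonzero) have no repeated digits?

The leading digit has 31 choices (anything but zero); the next has 31 (anything but the first), then 30, and so on, one fewer each time.
Total: 31 x 31 x 30 x 29.

Final answer: 836070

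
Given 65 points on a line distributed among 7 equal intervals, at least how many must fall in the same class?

By pigeonhole with 65 objects and 7 categories: ceiling(65/7).

Final answer: 10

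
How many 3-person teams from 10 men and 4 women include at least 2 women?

Sum over valid woman counts:
C(4,2)C(10,1) = 60
C(4,3)C(10,0) = 4
Total: 60 + 4.

Final answer: 64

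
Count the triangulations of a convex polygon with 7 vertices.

This is counted by the nth Catalan number C_n. Here n = 7 - 2 = 5.
Using C_0 = 1 and C_(k+1) = C_k x 2(2k+1)/(k+2), build up term by term: C_1=1, C_2=2, C_3=5, C_4=14, C_5=42.

Final answer: C_{5} = 42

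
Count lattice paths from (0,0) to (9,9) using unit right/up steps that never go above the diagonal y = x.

Total monotonic paths to (9,9): C(18,9) = 48620.
By the reflection principle, paths that go above the diagonal number C(18,10) = 43758.
Valid Dyck paths: 48620 - 43758.
(Check: C(18,9) - C(18,10) = C(18,9)/10, the Catalan number C_{9}.)

Final answer: C_{9} = 4862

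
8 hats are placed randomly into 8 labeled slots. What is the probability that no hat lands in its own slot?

D(n) = (n-1)(D(n-1) + D(n-2)), D(0)=1, D(1)=0.
Building up: D(2)=1, D(3)=2, D(4)=9, D(5)=44, D(6)=265, D(7)=1854, D(8)=14833.
Total arrangements: 8! = 40320.
Probability = D(8)/8! = 2119/5760.

Final answer: D(8)/8! = 14833/40320 = 0.367882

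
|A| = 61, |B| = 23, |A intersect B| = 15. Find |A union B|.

|A union B| = |A| + |B| - |A intersect B| = 61 + 23 - 15.

Final answer: 69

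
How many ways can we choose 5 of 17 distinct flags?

C(17,5) = 17!/(5! x (17-5)!).

Final answer: C(17,5) = 6188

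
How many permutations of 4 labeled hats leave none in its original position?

Use the recurrence D(n) = (n-1)(D(n-1) + D(n-2)) with D(0)=1, D(1)=0.
D(2) = 1 x (0 + 1) = 1
D(3) = 2 x (1 + 0) = 2
D(4) = 3 x (D(3) + D(2)) = 3 x (2 + 1)

Final answer: D(4) = 9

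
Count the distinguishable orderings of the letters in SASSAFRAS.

Letters (A:3, F:1, R:1, S:4). Total letters: 9.
Permutations = 9!/(4! x 3!).

Final answer: 2520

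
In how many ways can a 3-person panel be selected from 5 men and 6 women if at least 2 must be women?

Sum over valid woman counts:
C(6,2)C(5,1) = 75
C(6,3)C(5,0) = 20
Total: 75 + 20.

Final answer: 95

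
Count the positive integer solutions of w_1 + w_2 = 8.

Substitute w'_i = w_i - 1 (so w'_i >= 0). Then sum w'_i = 8 - 2 = 6.
Stars and bars: C(6+2-1, 2-1) = C(7,1).

Final answer: C(7,1) = 7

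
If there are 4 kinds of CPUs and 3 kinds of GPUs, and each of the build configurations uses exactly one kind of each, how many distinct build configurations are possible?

By the multiplication principle: 4 x 3.

Final answer: 12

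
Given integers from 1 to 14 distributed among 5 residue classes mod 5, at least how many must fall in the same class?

By pigeonhole with 14 objects and 5 categories: ceiling(14/5).

Final answer: 3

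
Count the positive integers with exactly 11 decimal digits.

First digit: 9 choices (1-9). Each of the remaining 10 digits: 10 choices.
Total: 9 x 10^10.

Final answer: 90000000000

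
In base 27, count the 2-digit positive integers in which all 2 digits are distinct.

The leading digit has 26 choices (anything but zero); the next has 26 (anything but the first), then 25, and so on, one fewer each time.
Total: 26 x 26.

Final answer: 676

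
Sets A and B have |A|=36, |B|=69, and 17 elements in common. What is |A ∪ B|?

|A union B| = |A| + |B| - |A intersect B| = 36 + 69 - 17.

Final answer: 88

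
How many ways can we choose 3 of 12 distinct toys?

C(12,3) = 12!/(3! x (12-3)!).

Final answer: C(12,3) = 220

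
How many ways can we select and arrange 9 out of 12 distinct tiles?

P(12,9) = 12!/(12-9)! = 12!/3!.

Final answer: P(12,9) = 79833600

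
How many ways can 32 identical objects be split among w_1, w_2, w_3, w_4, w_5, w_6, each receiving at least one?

Substitute w'_i = w_i - 1 (so w'_i >= 0). Then sum w'_i = 32 - 6 = 26.
Stars and bars: C(26+6-1, 6-1) = C(31,5).

Final answer: C(31,5) = 169911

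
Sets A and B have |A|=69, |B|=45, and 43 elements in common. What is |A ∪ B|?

|A union B| = |A| + |B| - |A intersect B| = 69 + 45 - 43.

Final answer: 71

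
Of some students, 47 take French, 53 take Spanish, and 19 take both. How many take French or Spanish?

|A union B| = |A| + |B| - |A intersect B| = 47 + 53 - 19.

Final answer: 81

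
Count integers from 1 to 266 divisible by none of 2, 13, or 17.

|div by 2|=133, |div by 13|=20, |div by 17|=15.
|div by 2&13|=10, |div by 2&17|=7, |div by 13&17|=1, |div by all|=0.
By inclusion-exclusion, divisible by at least one: 133+20+15-10-7-1+0 = 150.
Not divisible by any: 266 - 150.

Final answer: 116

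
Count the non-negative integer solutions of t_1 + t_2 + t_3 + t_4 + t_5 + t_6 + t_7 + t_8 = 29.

Stars and bars with 29 stars and 7 bars:
C(29+8-1, 8-1) = C(36,7).

Final answer: C(36,7) = 8347680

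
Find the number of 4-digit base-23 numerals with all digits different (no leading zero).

The leading digit has 22 choices (anything but zero); the next has 22 (anything but the first), then 21, and so on, one fewer each time.
Total: 22 x 22 x 21 x 20.

Final answer: 203280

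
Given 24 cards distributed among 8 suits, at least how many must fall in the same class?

By pigeonhole with 24 objects and 8 categories: ceiling(24/8).

Final answer: 3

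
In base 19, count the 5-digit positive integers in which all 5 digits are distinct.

The leading digit has 18 choices (anything but zero); the next has 18 (anything but the first), then 17, and so on, one fewer each time.
Total: 18 x 18 x 17 x 16 x 15.

Final answer: 1321920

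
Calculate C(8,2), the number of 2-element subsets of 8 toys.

C(8,2) = 8!/(2! x (8-2)!).

Final answer: C(8,2) = 28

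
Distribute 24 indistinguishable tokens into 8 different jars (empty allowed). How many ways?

Stars and bars: C(n+k-1, k-1) = C(31,7).

Final answer: C(31,7) = 2629575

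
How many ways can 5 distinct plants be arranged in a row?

The number of ways to arrange 5 distinct objects is 5!.

Final answer: 5! = 120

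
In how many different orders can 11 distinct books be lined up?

The number of ways to arrange 11 distinct objects is 11!.

Final answer: 11! = 39916800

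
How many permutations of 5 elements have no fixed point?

Use the recurrence D(n) = (n-1)(D(n-1) + D(n-2)) with D(0)=1, D(1)=0.
Building up: D(2)=1, D(3)=2, D(4)=9.
D(5) = 4 x (D(4) + D(3)) = 4 x (9 + 2).

Final answer: D(5) = 44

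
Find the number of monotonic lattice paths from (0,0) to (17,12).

Each path has 17 right steps and 12 up steps in some order (29 steps total).
Choose which 12 of the 29 steps are up: C(29,12).

Final answer: C(29,12) = 51895935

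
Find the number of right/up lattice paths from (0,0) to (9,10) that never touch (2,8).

Total paths to (9,10): C(19,10) = 92378.
Paths through (2,8): C(10,8) x C(9,2) = 1620.
Avoiding (2,8): 92378 - 1620.

Final answer: 90758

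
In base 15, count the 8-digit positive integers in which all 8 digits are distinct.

First digit: 14 (nonzero). Second: 14 (not first). Third: 13, etc.
Total: 14 x 14 x 13 x 12 x 11 x 10 x 9 x 8.

Final answer: 242161920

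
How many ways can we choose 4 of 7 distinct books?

C(7,4) = 7!/(4! x (7-4)!).

Final answer: C(7,4) = 35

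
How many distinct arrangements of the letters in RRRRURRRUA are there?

Letters (A:1, R:7, U:2). Total letters: 10.
Permutations = 10!/(7! x 2!).

Final answer: 360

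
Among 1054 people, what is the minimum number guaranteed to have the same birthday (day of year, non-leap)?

There are 365 possible values for birthday (day of year, non-leap). With 1054 people and 365 categories, by pigeonhole: ceiling(1054/365).

Final answer: 3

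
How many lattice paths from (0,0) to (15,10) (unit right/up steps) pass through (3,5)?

Paths (0,0)->(3,5): C(8,5) = 56.
Paths (3,5)->(15,10): C(17,5) = 6188.
By multiplication principle: 56 x 6188.

Final answer: 346528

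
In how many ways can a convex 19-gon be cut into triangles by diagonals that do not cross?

This is counted by the nth Catalan number C_n. Here n = 19 - 2 = 17.
C_n = C(2n,n) - C(2n,n+1), so C_{17} = C(34,17) - C(34,18) = 2333606220 - 2203961430.

Final answer: C_{17} = 129644790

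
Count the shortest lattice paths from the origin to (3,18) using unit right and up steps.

Each path has 3 right steps and 18 up steps in some order (21 steps total).
Choose which 18 of the 21 steps are up: C(21,18).

Final answer: C(21,18) = 1330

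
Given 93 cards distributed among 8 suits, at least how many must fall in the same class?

By pigeonhole with 93 objects and 8 categories: ceiling(93/8).

Final answer: 12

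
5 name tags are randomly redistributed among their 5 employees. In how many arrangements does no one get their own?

Use the recurrence D(n) = (n-1)(D(n-1) + D(n-2)) with D(0)=1, D(1)=0.
D(2) = 1 x (0 + 1) = 1
D(3) = 2 x (1 + 0) = 2
D(4) = 3 x (2 + 1) = 9
D(5) = 4 x (D(4) + D(3)) = 4 x (9 + 2)

Final answer: D(5) = 44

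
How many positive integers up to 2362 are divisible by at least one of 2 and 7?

Multiples of 2: 1181. Multiples of 7: 337. Of both (lcm=14): 168.
By inclusion-exclusion: 1181 + 337 - 168.

Final answer: 1350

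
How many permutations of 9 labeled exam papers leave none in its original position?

Derangements satisfy D(n) = (n-1)(D(n-1) + D(n-2)), starting from D(0)=1, D(1)=0.
D(2) = 1 x (0 + 1) = 1
D(3) = 2 x (1 + 0) = 2
D(4) = 3 x (2 + 1) = 9
D(5) = 4 x (9 + 2) = 44
D(6) = 5 x (44 + 9) = 265
D(7) = 6 x (265 + 44) = 1854
D(8) = 7 x (1854 + 265) = 14833
D(9) = 8 x (D(8) + D(7)) = 8 x (14833 + 1854)

Final answer: D(9) = 133496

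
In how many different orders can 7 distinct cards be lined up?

The number of ways to arrange 7 distinct objects is 7!.

Final answer: 7! = 5040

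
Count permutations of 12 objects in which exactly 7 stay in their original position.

Choose which 7 elements are fixed: C(12,7) = 792.
Derange the remaining 5 using D(j) = (j-1)(D(j-1) + D(j-2)), D(0)=1, D(1)=0: D(2)=1, D(3)=2, D(4)=9, D(5)=44.
Total: 792 x 44.

Final answer: C(12,7) D(5) = 34848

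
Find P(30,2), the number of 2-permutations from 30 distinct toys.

P(30,2) = 30!/(30-2)! = 30!/28!.

Final answer: P(30,2) = 870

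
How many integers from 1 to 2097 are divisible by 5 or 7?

Multiples of 5: 419. Multiples of 7: 299. Of both (lcm=35): 59.
By inclusion-exclusion: 419 + 299 - 59.

Final answer: 659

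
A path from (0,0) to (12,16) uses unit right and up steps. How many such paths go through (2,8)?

Paths (0,0)->(2,8): C(10,8) = 45.
Paths (2,8)->(12,16): C(18,8) = 43758.
By multiplication principle: 45 x 43758.

Final answer: 1969110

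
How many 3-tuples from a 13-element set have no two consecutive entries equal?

First character: 13 choices. Each subsequent: 12 choices (must differ from the previous one).
Total: 13 x 12^2.

Final answer: 13 x 12^{2} = 1872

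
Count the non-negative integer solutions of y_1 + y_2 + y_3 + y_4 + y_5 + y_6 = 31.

Stars and bars with 31 stars and 5 bars:
C(31+6-1, 6-1) = C(36,5).

Final answer: C(36,5) = 376992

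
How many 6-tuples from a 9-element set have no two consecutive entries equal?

Let g(n) count such strings. g(1) = 9, and each valid string of length n-1 extends in 8 ways (any symbol but the last), so g(n) = 8 g(n-1).
Total: g(6) = 9 x 8^5.

Final answer: 9 x 8^{5} = 294912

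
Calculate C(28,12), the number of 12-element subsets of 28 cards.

C(28,12) = 28!/(12! x 16!).

Final answer: \binom{28}{12} = 30421755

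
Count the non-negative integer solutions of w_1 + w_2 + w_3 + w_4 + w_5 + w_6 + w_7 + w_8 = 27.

Stars and bars with 27 stars and 7 bars:
C(27+8-1, 8-1) = C(34,7).

Final answer: C(34,7) = 5379616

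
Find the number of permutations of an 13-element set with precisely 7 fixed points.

Choose which 7 elements are fixed: C(13,7) = 1716.
Derange the remaining 6 using D(j) = (j-1)(D(j-1) + D(j-2)), D(0)=1, D(1)=0: D(2)=1, D(3)=2, D(4)=9, D(5)=44, D(6)=265.
Total: 1716 x 265.

Final answer: C(13,7) D(6) = 454740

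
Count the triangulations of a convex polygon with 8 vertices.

This is counted by the nth Catalan number C_n. Here n = 8 - 2 = 6.
C_n = C(2n,n) - C(2n,n+1), so C_{6} = C(12,6) - C(12,7) = 924 - 792.

Final answer: C_{6} = 132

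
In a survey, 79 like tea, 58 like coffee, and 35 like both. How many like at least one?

|A union B| = |A| + |B| - |A intersect B| = 79 + 58 - 35.

Final answer: 102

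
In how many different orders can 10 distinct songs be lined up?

The number of ways to arrange 10 distinct objects is 10!.

Final answer: 10! = 3628800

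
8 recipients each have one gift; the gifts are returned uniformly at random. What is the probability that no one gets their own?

D(n) = (n-1)(D(n-1) + D(n-2)), D(0)=1, D(1)=0.
Building up: D(2)=1, D(3)=2, D(4)=9, D(5)=44, D(6)=265, D(7)=1854, D(8)=14833.
Total arrangements: 8! = 40320.
Probability = D(8)/8! = 2119/5760.

Final answer: D(8)/8! = 14833/40320 = 0.367882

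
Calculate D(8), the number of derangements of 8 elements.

Derangements satisfy D(n) = (n-1)(D(n-1) + D(n-2)), starting from D(0)=1, D(1)=0.
Building up: D(2)=1, D(3)=2, D(4)=9, D(5)=44, D(6)=265, D(7)=1854.
D(8) = 7 x (D(7) + D(6)) = 7 x (1854 + 265).

Final answer: D(8) = 14833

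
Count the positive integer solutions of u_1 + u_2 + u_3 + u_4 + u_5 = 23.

Substitute u'_i = u_i - 1 (so u'_i >= 0). Then sum u'_i = 23 - 5 = 18.
Stars and bars: C(18+5-1, 5-1) = C(22,4).

Final answer: C(22,4) = 7315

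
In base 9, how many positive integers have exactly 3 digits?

These are the integers in [9^2, 9^3), so the count is 9^3 - 9^2 = 8 x 9^2.

Final answer: 648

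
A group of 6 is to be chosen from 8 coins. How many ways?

C(8,6) = 8!/(6! x 2!).

Final answer: \binom{8}{6} = 28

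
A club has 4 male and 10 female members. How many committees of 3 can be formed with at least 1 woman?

Sum over valid woman counts:
C(10,1)C(4,2) = 60
C(10,2)C(4,1) = 180
C(10,3)C(4,0) = 120
Total: 60 + 180 + 120.

Final answer: 360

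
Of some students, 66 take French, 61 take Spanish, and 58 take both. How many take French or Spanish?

|A union B| = |A| + |B| - |A intersect B| = 66 + 61 - 58.

Final answer: 69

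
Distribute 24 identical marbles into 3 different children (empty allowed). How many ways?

Stars and bars: C(n+k-1, k-1) = C(26,2).

Final answer: C(26,2) = 325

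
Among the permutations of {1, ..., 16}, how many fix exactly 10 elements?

Choose which 10 elements are fixed: C(16,10) = 8008.
Derange the remaining 6 using D(j) = (j-1)(D(j-1) + D(j-2)), D(0)=1, D(1)=0: D(2)=1, D(3)=2, D(4)=9, D(5)=44, D(6)=265.
Total: 8008 x 265.

Final answer: C(16,10) D(6) = 2122120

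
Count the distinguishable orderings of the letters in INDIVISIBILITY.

Letters (B:1, D:1, I:6, L:1, N:1, S:1, T:1, V:1, Y:1). Total letters: 14.
Permutations = 14!/(6!).

Final answer: 121080960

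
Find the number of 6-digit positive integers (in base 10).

The leading digit cannot be 0 (9 options); the other 5 digits can be anything (10 options each).
Total: 9 x 10^5.

Final answer: 900000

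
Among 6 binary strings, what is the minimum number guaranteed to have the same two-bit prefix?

There are 4 possible values for two-bit prefix. With 6 binary strings and 4 categories, by pigeonhole: ceiling(6/4).

Final answer: 2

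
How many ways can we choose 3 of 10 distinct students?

C(10,3) = 10!/(3! x (10-3)!).

Final answer: C(10,3) = 120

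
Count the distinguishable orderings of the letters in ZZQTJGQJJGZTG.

Letters (G:3, J:3, Q:2, T:2, Z:3). Total letters: 13.
Permutations = 13!/(3! x 3! x 3! x 2! x 2!).

Final answer: 7207200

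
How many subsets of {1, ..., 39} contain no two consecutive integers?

Let a(n) count such subsets of {1, ..., n}. Either n is excluded (a(n-1) ways) or n is included, forcing n-1 out (a(n-2) ways), so a(n) = a(n-1) + a(n-2) with a(1)=2, a(2)=3.
Computing successive values: a(1)=2, a(2)=3, a(3)=5, a(4)=8, a(5)=13, a(6)=21, a(7)=34, a(8)=55, a(9)=89, a(10)=144, a(11)=233, a(12)=377, a(13)=610, a(14)=987, a(15)=1597, a(16)=2584, a(17)=4181, a(18)=6765, a(19)=10946, a(20)=17711, a(21)=28657, a(22)=46368, a(23)=75025, a(24)=121393, a(25)=196418, a(26)=317811, a(27)=514229, a(28)=832040, a(29)=1346269, a(30)=2178309, a(31)=3524578, a(32)=5702887, a(33)=9227465, a(34)=14930352, a(35)=24157817, a(36)=39088169, a(37)=63245986, a(38)=102334155, a(39)=165580141.

Final answer: 165580141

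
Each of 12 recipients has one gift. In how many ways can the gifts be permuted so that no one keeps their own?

Use the recurrence D(n) = (n-1)(D(n-1) + D(n-2)) with D(0)=1, D(1)=0.
D(2) = 1 x (0 + 1) = 1
D(3) = 2 x (1 + 0) = 2
D(4) = 3 x (2 + 1) = 9
D(5) = 4 x (9 + 2) = 44
D(6) = 5 x (44 + 9) = 265
D(7) = 6 x (265 + 44) = 1854
D(8) = 7 x (1854 + 265) = 14833
D(9) = 8 x (14833 + 1854) = 133496
D(10) = 9 x (133496 + 14833) = 1334961
D(11) = 10 x (1334961 + 133496) = 14684570
D(12) = 11 x (D(11) + D(10)) = 11 x (14684570 + 1334961)

Final answer: D(12) = 176214841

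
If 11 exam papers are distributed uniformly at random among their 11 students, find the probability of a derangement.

Use the recurrence D(n) = (n-1)(D(n-1) + D(n-2)) with D(0)=1, D(1)=0.
Building up: D(2)=1, D(3)=2, D(4)=9, D(5)=44, D(6)=265, D(7)=1854, D(8)=14833, D(9)=133496, D(10)=1334961, D(11)=14684570.
Total arrangements: 11! = 39916800.
Probability = D(11)/11! = 1468457/3991680.

Final answer: D(11)/11! = 14684570/39916800 = 0.367879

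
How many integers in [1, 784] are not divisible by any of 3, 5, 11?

|div by 3|=261, |div by 5|=156, |div by 11|=71.
|div by 3&5|=52, |div by 3&11|=23, |div by 5&11|=14, |div by all|=4.
By inclusion-exclusion, divisible by at least one: 261+156+71-52-23-14+4 = 403.
Not divisible by any: 784 - 403.

Final answer: 381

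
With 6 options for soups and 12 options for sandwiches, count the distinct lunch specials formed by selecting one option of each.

By the multiplication principle: 6 x 12.

Final answer: 72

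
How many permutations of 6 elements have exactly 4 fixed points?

Choose which 4 elements are fixed: C(6,4) = 15.
Derange the remaining 2 using D(j) = (j-1)(D(j-1) + D(j-2)), D(0)=1, D(1)=0: D(2)=1.
Total: 15 x 1.

Final answer: C(6,4) D(2) = 15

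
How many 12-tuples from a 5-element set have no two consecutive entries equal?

First character: 5 choices. Each subsequent: 4 choices (must differ from the previous one).
Total: 5 x 4^11.

Final answer: 5 x 4^{11} = 20971520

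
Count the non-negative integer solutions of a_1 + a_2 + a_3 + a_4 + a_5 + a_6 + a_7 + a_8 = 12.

Stars and bars with 12 stars and 7 bars:
C(12+8-1, 8-1) = C(19,7).

Final answer: C(19,7) = 50388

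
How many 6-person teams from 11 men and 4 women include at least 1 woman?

Sum over valid woman counts:
C(4,1)C(11,5) = 1848
C(4,2)C(11,4) = 1980
C(4,3)C(11,3) = 660
C(4,4)C(11,2) = 55
Total: 1848 + 1980 + 660 + 55.

Final answer: 4543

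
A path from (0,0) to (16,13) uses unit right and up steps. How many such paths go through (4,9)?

Paths (0,0)->(4,9): C(13,9) = 715.
Paths (4,9)->(16,13): C(16,4) = 1820.
By multiplication principle: 715 x 1820.

Final answer: 1301300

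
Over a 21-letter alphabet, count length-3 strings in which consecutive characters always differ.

Let g(n) count such strings. g(1) = 21, and each valid string of length n-1 extends in 20 ways (any symbol but the last), so g(n) = 20 g(n-1).
Total: g(3) = 21 x 20^2.

Final answer: 21 x 20^{2} = 8400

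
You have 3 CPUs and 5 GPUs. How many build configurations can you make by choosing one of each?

By the multiplication principle: 3 x 5.

Final answer: 15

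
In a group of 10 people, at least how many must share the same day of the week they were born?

There are 7 possible values for day of the week they were born. With 10 people and 7 categories, by pigeonhole: ceiling(10/7).

Final answer: 2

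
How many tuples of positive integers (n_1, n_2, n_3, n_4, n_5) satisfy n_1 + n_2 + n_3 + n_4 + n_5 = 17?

Substitute n'_i = n_i - 1 (so n'_i >= 0). Then sum n'_i = 17 - 5 = 12.
Stars and bars: C(12+5-1, 5-1) = C(16,4).

Final answer: C(16,4) = 1820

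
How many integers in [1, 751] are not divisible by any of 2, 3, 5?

|div by 2|=375, |div by 3|=250, |div by 5|=150.
|div by 2&3|=125, |div by 2&5|=75, |div by 3&5|=50, |div by all|=25.
By inclusion-exclusion, divisible by at least one: 375+250+150-125-75-50+25 = 550.
Not divisible by any: 751 - 550.

Final answer: 201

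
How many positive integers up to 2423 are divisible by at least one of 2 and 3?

Multiples of 2: 1211. Multiples of 3: 807. Of both (lcm=6): 403.
By inclusion-exclusion: 1211 + 807 - 403.

Final answer: 1615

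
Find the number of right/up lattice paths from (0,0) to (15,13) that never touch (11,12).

Total paths to (15,13): C(28,13) = 37442160.
Paths through (11,12): C(23,12) x C(5,1) = 6760390.
Avoiding (11,12): 37442160 - 6760390.

Final answer: 30681770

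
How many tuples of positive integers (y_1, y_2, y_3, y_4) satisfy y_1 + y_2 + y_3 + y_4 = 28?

Substitute y'_i = y_i - 1 (so y'_i >= 0). Then sum y'_i = 28 - 4 = 24.
Stars and bars: C(24+4-1, 4-1) = C(27,3).

Final answer: C(27,3) = 2925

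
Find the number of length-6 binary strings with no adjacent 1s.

Classify by the final bit: ...0 gives a(n-1) strings, ...01 gives a(n-2) strings. Thus a(n) = a(n-1) + a(n-2) with a(1)=2, a(2)=3.
Computing successive values: a(1)=2, a(2)=3, a(3)=5, a(4)=8, a(5)=13, a(6)=21.

Final answer: 21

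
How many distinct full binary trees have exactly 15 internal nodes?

This is a standard Catalan-number count: the answer is C_n. Here n = 15.
C_n = (2n)!/(n!(n+1)!), so C_{15} = 30!/(15! x 16!) = C(30,15)/16 = 155117520/16.

Final answer: C_{15} = 9694845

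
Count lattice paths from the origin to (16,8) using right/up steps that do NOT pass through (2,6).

Total paths to (16,8): C(24,8) = 735471.
Paths through (2,6): C(8,6) x C(16,2) = 3360.
Avoiding (2,6): 735471 - 3360.

Final answer: 732111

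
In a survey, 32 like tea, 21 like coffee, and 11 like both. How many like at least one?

|A union B| = |A| + |B| - |A intersect B| = 32 + 21 - 11.

Final answer: 42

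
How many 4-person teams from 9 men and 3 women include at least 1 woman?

Sum over valid woman counts:
C(3,1)C(9,3) = 252
C(3,2)C(9,2) = 108
C(3,3)C(9,1) = 9
Total: 252 + 108 + 9.

Final answer: 369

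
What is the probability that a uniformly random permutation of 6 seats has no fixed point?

D(n) = (n-1)(D(n-1) + D(n-2)), D(0)=1, D(1)=0.
Building up: D(2)=1, D(3)=2, D(4)=9, D(5)=44, D(6)=265.
Total arrangements: 6! = 720.
Probability = D(6)/6! = 53/144.

Final answer: D(6)/6! = 265/720 = 0.368056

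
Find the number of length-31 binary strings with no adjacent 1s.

Let a(n) count valid strings. If the last bit is 0 the prefix is any valid string of length n-1; if it is 1 the string must end in 01 with a valid prefix of length n-2. So a(n) = a(n-1) + a(n-2), a(1)=2, a(2)=3.
Iterating the recurrence: a(1)=2, a(2)=3, a(3)=5, a(4)=8, a(5)=13, a(6)=21, a(7)=34, a(8)=55, a(9)=89, a(10)=144, a(11)=233, a(12)=377, a(13)=610, a(14)=987, a(15)=1597, a(16)=2584, a(17)=4181, a(18)=6765, a(19)=10946, a(20)=17711, a(21)=28657, a(22)=46368, a(23)=75025, a(24)=121393, a(25)=196418, a(26)=317811, a(27)=514229, a(28)=832040, a(29)=1346269, a(30)=2178309, a(31)=3524578.

Final answer: 3524578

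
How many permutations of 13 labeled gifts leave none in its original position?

D(n) = (n-1)(D(n-1) + D(n-2)), D(0)=1, D(1)=0.
D(2) = 1 x (0 + 1) = 1
D(3) = 2 x (1 + 0) = 2
D(4) = 3 x (2 + 1) = 9
D(5) = 4 x (9 + 2) = 44
D(6) = 5 x (44 + 9) = 265
D(7) = 6 x (265 + 44) = 1854
D(8) = 7 x (1854 + 265) = 14833
D(9) = 8 x (14833 + 1854) = 133496
D(10) = 9 x (133496 + 14833) = 1334961
D(11) = 10 x (1334961 + 133496) = 14684570
D(12) = 11 x (14684570 + 1334961) = 176214841
D(13) = 12 x (D(12) + D(11)) = 12 x (176214841 + 14684570)

Final answer: D(13) = 2290792932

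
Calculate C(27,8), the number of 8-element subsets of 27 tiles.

C(27,8) = 27!/(8! x 19!).

Final answer: \binom{27}{8} = 2220075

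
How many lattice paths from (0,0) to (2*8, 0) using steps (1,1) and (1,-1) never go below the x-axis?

Total monotonic paths to (8,8): C(16,8) = 12870.
A path is bad iff it touches y = x + 1; reflecting its initial segment maps bad paths bijectively onto all paths to (7,9), of which there are C(16,9) = 11440.
Valid Dyck paths: 12870 - 11440.
(Check: C(16,8) - C(16,9) = C(16,8)/9, the Catalan number C_{8}.)

Final answer: C_{8} = 1430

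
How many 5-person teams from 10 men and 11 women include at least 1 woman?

Sum over valid woman counts:
C(11,1)C(10,4) = 2310
C(11,2)C(10,3) = 6600
C(11,3)C(10,2) = 7425
C(11,4)C(10,1) = 3300
C(11,5)C(10,0) = 462
Total: 2310 + 6600 + 7425 + 3300 + 462.

Final answer: 20097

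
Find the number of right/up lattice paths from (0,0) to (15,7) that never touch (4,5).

Total paths to (15,7): C(22,7) = 170544.
Paths through (4,5): C(9,5) x C(13,2) = 9828.
Avoiding (4,5): 170544 - 9828.

Final answer: 160716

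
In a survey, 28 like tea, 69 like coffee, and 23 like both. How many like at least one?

|A union B| = |A| + |B| - |A intersect B| = 28 + 69 - 23.

Final answer: 74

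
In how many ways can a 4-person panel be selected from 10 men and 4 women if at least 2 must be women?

Sum over valid woman counts:
C(4,2)C(10,2) = 270
C(4,3)C(10,1) = 40
C(4,4)C(10,0) = 1
Total: 270 + 40 + 1.

Final answer: 311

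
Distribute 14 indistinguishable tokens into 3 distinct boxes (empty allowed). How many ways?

Stars and bars: C(n+k-1, k-1) = C(16,2).

Final answer: C(16,2) = 120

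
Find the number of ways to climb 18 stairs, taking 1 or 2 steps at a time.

Condition on the final move: it is a 1-step (f(n-1) ways to get there) or a 2-step (f(n-2) ways), so f(n) = f(n-1) + f(n-2), with f(1)=1, f(2)=2.
Iterating the recurrence: f(1)=1, f(2)=2, f(3)=3, f(4)=5, f(5)=8, f(6)=13, f(7)=21, f(8)=34, f(9)=55, f(10)=89, f(11)=144, f(12)=233, f(13)=377, f(14)=610, f(15)=987, f(16)=1597, f(17)=2584, f(18)=4181.

Final answer: 4181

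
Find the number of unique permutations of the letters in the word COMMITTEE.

Letters (C:1, E:2, I:1, M:2, O:1, T:2). Total letters: 9.
Permutations = 9!/(2! x 2! x 2!).

Final answer: 45360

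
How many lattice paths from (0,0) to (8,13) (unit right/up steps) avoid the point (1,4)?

Total paths to (8,13): C(21,13) = 203490.
Paths through (1,4): C(5,4) x C(16,9) = 57200.
Avoiding (1,4): 203490 - 57200.

Final answer: 146290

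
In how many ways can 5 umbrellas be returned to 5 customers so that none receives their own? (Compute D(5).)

D(n) = (n-1)(D(n-1) + D(n-2)), D(0)=1, D(1)=0.
D(2) = 1 x (0 + 1) = 1
D(3) = 2 x (1 + 0) = 2
D(4) = 3 x (2 + 1) = 9
D(5) = 4 x (D(4) + D(3)) = 4 x (9 + 2)

Final answer: D(5) = 44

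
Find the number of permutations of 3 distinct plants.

The number of ways to arrange 3 distinct objects is 3!.

Final answer: 3! = 6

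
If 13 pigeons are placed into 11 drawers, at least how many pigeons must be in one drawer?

By the pigeonhole principle: ceiling(13/11).

Final answer: 2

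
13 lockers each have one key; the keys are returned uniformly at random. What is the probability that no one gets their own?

D(n) = (n-1)(D(n-1) + D(n-2)), D(0)=1, D(1)=0.
Building up: D(2)=1, D(3)=2, D(4)=9, D(5)=44, D(6)=265, D(7)=1854, D(8)=14833, D(9)=133496, D(10)=1334961, D(11)=14684570, D(12)=176214841, D(13)=2290792932.
Total arrangements: 13! = 6227020800.
Probability = D(13)/13! = 63633137/172972800.

Final answer: D(13)/13! = 2290792932/6227020800 = 0.367879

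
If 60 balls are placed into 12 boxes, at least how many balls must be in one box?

By the pigeonhole principle: ceiling(60/12).

Final answer: 5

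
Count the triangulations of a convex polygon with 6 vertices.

This is a standard Catalan-number count: the answer is C_n. Here n = 6 - 2 = 4.
C_n = (2n)!/(n!(n+1)!), so C_{4} = 8!/(4! x 5!) = C(8,4)/5 = 70/5.

Final answer: C_{4} = 14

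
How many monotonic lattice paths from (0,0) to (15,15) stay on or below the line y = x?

Total monotonic paths to (15,15): C(30,15) = 155117520.
By the reflection principle, paths that go above the diagonal number C(30,16) = 145422675.
Valid Dyck paths: 155117520 - 145422675.
(These counts are the Catalan numbers.)

Final answer: C_{15} = 9694845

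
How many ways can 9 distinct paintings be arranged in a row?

The number of ways to arrange 9 distinct objects is 9!.

Final answer: 9! = 362880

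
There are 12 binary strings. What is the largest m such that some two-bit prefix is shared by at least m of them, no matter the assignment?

There are 4 possible values for two-bit prefix. With 12 binary strings and 4 categories, by pigeonhole: ceiling(12/4).

Final answer: 3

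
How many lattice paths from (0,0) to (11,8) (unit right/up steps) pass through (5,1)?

Paths (0,0)->(5,1): C(6,1) = 6.
Paths (5,1)->(11,8): C(13,7) = 1716.
By multiplication principle: 6 x 1716.

Final answer: 10296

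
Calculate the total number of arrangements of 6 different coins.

The number of ways to arrange 6 distinct objects is 6!.

Final answer: 6! = 720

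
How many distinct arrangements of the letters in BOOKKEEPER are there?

Letters (B:1, E:3, K:2, O:2, P:1, R:1). Total letters: 10.
Permutations = 10!/(3! x 2! x 2!).

Final answer: 151200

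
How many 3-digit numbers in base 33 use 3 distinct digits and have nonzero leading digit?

First digit: 32 (nonzero). Second: 32 (not first). Third: 31, etc.
Total: 32 x 32 x 31.

Final answer: 31744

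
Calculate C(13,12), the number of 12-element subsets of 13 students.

C(13,12) = 13!/(12! x 1!).

Final answer: \binom{13}{12} = 13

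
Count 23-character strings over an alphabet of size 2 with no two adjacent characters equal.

Let g(n) count such strings. g(1) = 2, and each valid string of length n-1 extends in 1 ways (any symbol but the last), so g(n) = 1 g(n-1).
Total: g(23) = 2 x 1^22.

Final answer: 2 x 1^{22} = 2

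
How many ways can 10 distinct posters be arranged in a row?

The number of ways to arrange 10 distinct objects is 10!.

Final answer: 10! = 3628800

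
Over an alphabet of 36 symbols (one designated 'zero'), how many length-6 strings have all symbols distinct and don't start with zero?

First digit: 35 (nonzero). Second: 35 (not first). Third: 34, etc.
Total: 35 x 35 x 34 x 33 x 32 x 31.

Final answer: 1363454400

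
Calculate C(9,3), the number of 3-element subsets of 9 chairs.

C(9,3) = 9!/(3! x 6!).

Final answer: \binom{9}{3} = 84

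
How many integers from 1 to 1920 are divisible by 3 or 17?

Multiples of 3: 640. Multiples of 17: 112. Of both (lcm=51): 37.
By inclusion-exclusion: 640 + 112 - 37.

Final answer: 715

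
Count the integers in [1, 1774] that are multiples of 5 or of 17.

Multiples of 5: 354. Multiples of 17: 104. Of both (lcm=85): 20.
By inclusion-exclusion: 354 + 104 - 20.

Final answer: 438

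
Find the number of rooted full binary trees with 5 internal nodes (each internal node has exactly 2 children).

This is a standard Catalan-number count: the answer is C_n. Here n = 5.
Using C_0 = 1 and C_(k+1) = C_k x 2(2k+1)/(k+2), build up term by term: C_1=1, C_2=2, C_3=5, C_4=14, C_5=42.

Final answer: C_{5} = 42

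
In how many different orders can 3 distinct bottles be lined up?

The number of ways to arrange 3 distinct objects is 3!.

Final answer: 3! = 6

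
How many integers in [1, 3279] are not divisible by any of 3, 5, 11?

|div by 3|=1093, |div by 5|=655, |div by 11|=298.
|div by 3&5|=218, |div by 3&11|=99, |div by 5&11|=59, |div by all|=19.
By inclusion-exclusion, divisible by at least one: 1093+655+298-218-99-59+19 = 1689.
Not divisible by any: 3279 - 1689.

Final answer: 1590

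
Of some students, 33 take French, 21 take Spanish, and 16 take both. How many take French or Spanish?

|A union B| = |A| + |B| - |A intersect B| = 33 + 21 - 16.

Final answer: 38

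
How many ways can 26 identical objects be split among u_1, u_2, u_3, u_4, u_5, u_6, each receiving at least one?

Substitute u'_i = u_i - 1 (so u'_i >= 0). Then sum u'_i = 26 - 6 = 20.
Stars and bars: C(20+6-1, 6-1) = C(25,5).

Final answer: C(25,5) = 53130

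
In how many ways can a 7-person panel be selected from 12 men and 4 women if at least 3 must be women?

Sum over valid woman counts:
C(4,3)C(12,4) = 1980
C(4,4)C(12,3) = 220
Total: 1980 + 220.

Final answer: 2200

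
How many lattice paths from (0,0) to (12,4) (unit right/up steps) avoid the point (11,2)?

Total paths to (12,4): C(16,4) = 1820.
Paths through (11,2): C(13,2) x C(3,2) = 234.
Avoiding (11,2): 1820 - 234.

Final answer: 1586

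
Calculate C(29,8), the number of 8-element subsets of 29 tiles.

C(29,8) = 29!/(8! x 21!).

Final answer: \binom{29}{8} = 4292145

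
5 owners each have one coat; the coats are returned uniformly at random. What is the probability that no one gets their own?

Derangements satisfy D(n) = (n-1)(D(n-1) + D(n-2)), starting from D(0)=1, D(1)=0.
Building up: D(2)=1, D(3)=2, D(4)=9, D(5)=44.
Total arrangements: 5! = 120.
Probability = D(5)/5! = 11/30.

Final answer: D(5)/5! = 44/120 = 0.366667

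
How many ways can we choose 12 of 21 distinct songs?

C(21,12) = 21!/(12! x 9!).

Final answer: \binom{21}{12} = 293930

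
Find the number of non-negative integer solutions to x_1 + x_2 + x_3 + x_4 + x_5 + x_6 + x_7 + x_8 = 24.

Stars and bars with 24 stars and 7 bars:
C(24+8-1, 8-1) = C(31,7).

Final answer: C(31,7) = 2629575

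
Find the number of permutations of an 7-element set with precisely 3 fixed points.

Choose which 3 elements are fixed: C(7,3) = 35.
Derange the remaining 4 using D(j) = (j-1)(D(j-1) + D(j-2)), D(0)=1, D(1)=0: D(2)=1, D(3)=2, D(4)=9.
Total: 35 x 9.

Final answer: C(7,3) D(4) = 315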